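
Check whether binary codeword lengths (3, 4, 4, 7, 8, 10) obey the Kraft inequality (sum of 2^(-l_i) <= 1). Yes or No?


Kraft sum = sum(2^(-l_i)) = 0.2627, need <= 1. Result: satisfied (a binary prefix-free code with these lengths exists)

Yes


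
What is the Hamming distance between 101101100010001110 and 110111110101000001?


Count differing positions: . ^ ^ . ^ . . ^ . ^ ^ ^ . . ^ ^ ^ ^ = 11 differences

11


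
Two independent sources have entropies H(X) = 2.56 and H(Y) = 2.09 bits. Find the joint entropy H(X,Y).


For independent variables, H(X,Y) = H(X) + H(Y) = 2.56 + 2.09 = 4.65

4.65 bits


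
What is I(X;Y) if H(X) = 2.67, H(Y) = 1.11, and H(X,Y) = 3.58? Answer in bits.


I(X;Y) = H(X) + H(Y) - H(X,Y) = 2.67 + 1.11 - 3.58 = 0.2

0.2 bits


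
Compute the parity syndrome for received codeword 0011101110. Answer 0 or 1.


Syndrome = XOR of all bits = 0 XOR 0 XOR 1 XOR 1 XOR 1 XOR 0 XOR 1 XOR 1 XOR 1 XOR 0 = 0

0


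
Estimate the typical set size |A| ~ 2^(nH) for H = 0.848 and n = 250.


log2|A_typical| = nH = 250 * 0.848 = 212.0, so |A_typical| ~ 2^212.0 = 6.582e+63

6.582e+63


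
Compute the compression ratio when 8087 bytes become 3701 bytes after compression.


Ratio = original / compressed = 8087 / 3701 = 2.1851

2.1851


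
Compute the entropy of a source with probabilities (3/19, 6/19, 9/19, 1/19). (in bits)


H = -sum(p_i * log2(p_i)). Terms: -(3/19)*log2(3/19) = 0.420468; -(6/19)*log2(6/19) = 0.525147; -(9/19)*log2(9/19) = 0.510633; -(1/19)*log2(1/19) = 0.223575. H = 0.420468 + 0.525147 + 0.510633 + 0.223575 = 1.6798

1.6798 bits


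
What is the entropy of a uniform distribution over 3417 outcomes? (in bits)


H = log2(n) = log2(3417) = 11.7385

11.7385 bits


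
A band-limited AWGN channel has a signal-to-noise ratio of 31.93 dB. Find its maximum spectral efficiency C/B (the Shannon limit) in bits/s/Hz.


SNR_linear = 10^(31.93/10) = 1559.5525; C/B = log2(1 + SNR_linear) = log2(1 + 1559.5525) = 10.6078

10.6078 bits/s/Hz


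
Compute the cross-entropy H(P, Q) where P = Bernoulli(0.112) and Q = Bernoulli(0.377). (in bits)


H(P,Q) = -p*log2(q) - (1-p)*log2(1-q). -0.112*log2(0.377) = 0.157625; -0.888*log2(0.623) = 0.606234. H(P,Q) = 0.157625 + 0.606234 = 0.7639

0.7639 bits


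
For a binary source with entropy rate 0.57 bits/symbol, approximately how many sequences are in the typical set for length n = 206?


log2|A_typical| = nH = 206 * 0.57 = 117.42, so |A_typical| ~ 2^117.42 = 2.223e+35

2.223e+35


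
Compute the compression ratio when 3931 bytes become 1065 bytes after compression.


Ratio = original / compressed = 3931 / 1065 = 3.6911

3.6911


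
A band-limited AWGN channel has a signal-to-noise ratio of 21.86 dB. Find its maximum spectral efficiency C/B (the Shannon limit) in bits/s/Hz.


SNR_linear = 10^(21.86/10) = 153.4617; C/B = log2(1 + SNR_linear) = log2(1 + 153.4617) = 7.2711

7.2711 bits/s/Hz


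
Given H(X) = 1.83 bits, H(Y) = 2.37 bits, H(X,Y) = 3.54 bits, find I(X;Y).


I(X;Y) = H(X) + H(Y) - H(X,Y) = 1.83 + 2.37 - 3.54 = 0.66

0.66 bits


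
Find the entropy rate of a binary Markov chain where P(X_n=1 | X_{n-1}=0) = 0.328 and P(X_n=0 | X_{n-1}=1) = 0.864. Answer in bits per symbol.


Stationary distribution: pi_0 = p10/(p01+p10) = 0.7248, pi_1 = 0.2752. Entropy rate H' = pi_0*H(p01) + pi_1*H(p10) = 0.7248*0.9129 + 0.2752*0.5737 = 0.8195

0.8195 bits/symbol


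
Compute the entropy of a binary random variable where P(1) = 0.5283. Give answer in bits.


H = -p*log2(p) - (1-p)*log2(1-p). -0.5283*log2(0.5283) = 0.486337; -0.4717*log2(0.4717) = 0.511350. H = 0.486337 + 0.511350 = 0.9977

0.9977 bits


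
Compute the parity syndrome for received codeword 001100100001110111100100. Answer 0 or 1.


Syndrome = XOR of all bits = 0 XOR 0 XOR 1 XOR 1 XOR 0 XOR 0 XOR 1 XOR 0 XOR 0 XOR 0 XOR 0 XOR 1 XOR 1 XOR 1 XOR 0 XOR 1 XOR 1 XOR 1 XOR 1 XOR 0 XOR 0 XOR 1 XOR 0 XOR 0 = 1

1


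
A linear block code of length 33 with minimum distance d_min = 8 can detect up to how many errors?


Detection capability = d_min - 1 = 8 - 1 = 7

7 errors


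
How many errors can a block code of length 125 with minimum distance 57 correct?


Correction capability = floor((d-1)/2) = floor((57-1)/2) = 28

28 errors


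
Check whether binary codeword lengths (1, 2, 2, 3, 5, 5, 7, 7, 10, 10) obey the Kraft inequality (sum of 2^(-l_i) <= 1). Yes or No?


Kraft sum = sum(2^(-l_i)) = 1.2051, need <= 1. Result: violated (a binary prefix-free code with these lengths cannot exist)

No


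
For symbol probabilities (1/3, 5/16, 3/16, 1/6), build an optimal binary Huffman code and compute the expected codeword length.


Huffman construction (repeatedly merge the two least-probable nodes; each merge adds 1 bit to every symbol beneath it): 1/6 + 3/16 = 17/48; 5/16 + 1/3 = 31/48; 17/48 + 31/48 = 1. Resulting codeword lengths (in the order the probabilities were given): (2, 2, 2, 2). L_avg = sum(p_i * l_i) = 1/3*2 + 5/16*2 + 3/16*2 + 1/6*2 = 2

2.0 bits


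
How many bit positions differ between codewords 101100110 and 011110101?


Count differing positions: ^ ^ . . ^ . . ^ ^ = 5 differences

5


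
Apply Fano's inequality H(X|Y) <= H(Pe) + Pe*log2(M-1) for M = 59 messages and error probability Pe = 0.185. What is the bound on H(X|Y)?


H(Pe) = -Pe*log2(Pe) - (1-Pe)*log2(1-Pe) = -0.185*log2(0.185) - 0.815*log2(0.815) = 0.450365 + 0.240529 = 0.6909. Pe*log2(M-1) = 0.185*log2(58) = 1.083726. Bound = H(Pe) + Pe*log2(M-1) = 0.450365 + 0.240529 + 1.083726 = 1.7746

1.7746 bits


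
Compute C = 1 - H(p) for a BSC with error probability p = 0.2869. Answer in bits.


H(p) = -p*log2(p) - (1-p)*log2(1-p) = -0.2869*log2(0.2869) - 0.7131*log2(0.7131) = 0.516816 + 0.347867 = 0.8647. C = 1 - H(p) = 1 - 0.8647 = 0.1353

0.1353 bits


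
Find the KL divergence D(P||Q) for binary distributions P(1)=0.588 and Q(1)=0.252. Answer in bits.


KL = p*log2(p/q) + (1-p)*log2((1-p)/(1-q)) = 0.588*log2(0.588/0.252) + 0.412*log2(0.412/0.748) = 0.3643

0.3643 bits


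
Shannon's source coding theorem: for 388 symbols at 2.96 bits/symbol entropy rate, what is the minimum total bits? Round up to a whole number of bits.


Minimum bits >= n * H = 388 * 2.96 = 1148.48, rounded up to a whole number of bits = 1149

1149 bits


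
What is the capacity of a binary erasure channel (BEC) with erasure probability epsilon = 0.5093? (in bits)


C = 1 - epsilon = 1 - 0.5093 = 0.4907

0.4907 bits


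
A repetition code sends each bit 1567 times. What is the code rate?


Rate = k/n = 1/1567

1/1567


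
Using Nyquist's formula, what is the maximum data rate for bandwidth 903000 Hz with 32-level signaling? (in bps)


Rate = 2 * B * log2(M) = 2 * 903000 * 5.0 = 9030000.0

9030000.0 bps


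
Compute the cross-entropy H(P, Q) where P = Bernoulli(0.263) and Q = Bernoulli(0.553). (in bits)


H(P,Q) = -p*log2(q) - (1-p)*log2(1-q). -0.263*log2(0.553) = 0.224773; -0.737*log2(0.447) = 0.856138. H(P,Q) = 0.224773 + 0.856138 = 1.0809

1.0809 bits


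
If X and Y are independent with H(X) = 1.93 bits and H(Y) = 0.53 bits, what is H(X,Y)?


For independent variables, H(X,Y) = H(X) + H(Y) = 1.93 + 0.53 = 2.46

2.46 bits


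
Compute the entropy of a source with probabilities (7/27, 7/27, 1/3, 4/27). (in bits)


H = -sum(p_i * log2(p_i)). Terms: -(7/27)*log2(7/27) = 0.504916; -(7/27)*log2(7/27) = 0.504916; -(1/3)*log2(1/3) = 0.528321; -(4/27)*log2(4/27) = 0.408131. H = 0.504916 + 0.504916 + 0.528321 + 0.408131 = 1.9463

1.9463 bits


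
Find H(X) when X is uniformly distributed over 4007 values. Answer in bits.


H = log2(n) = log2(4007) = 11.9683

11.9683 bits


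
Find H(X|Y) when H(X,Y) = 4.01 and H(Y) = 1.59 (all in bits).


H(X|Y) = H(X,Y) - H(Y) = 4.01 - 1.59 = 2.42

2.42 bits


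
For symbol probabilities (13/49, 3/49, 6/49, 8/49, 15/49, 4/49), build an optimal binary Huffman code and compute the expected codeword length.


Huffman construction (repeatedly merge the two least-probable nodes; each merge adds 1 bit to every symbol beneath it): 3/49 + 4/49 = 1/7; 6/49 + 1/7 = 13/49; 8/49 + 13/49 = 3/7; 13/49 + 15/49 = 4/7; 3/7 + 4/7 = 1. Resulting codeword lengths (in the order the probabilities were given): (2, 4, 3, 2, 2, 4). L_avg = sum(p_i * l_i) = 13/49*2 + 3/49*4 + 6/49*3 + 8/49*2 + 15/49*2 + 4/49*4 = 118/49 = 2.4082

2.4082 bits


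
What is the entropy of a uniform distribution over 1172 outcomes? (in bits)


H = log2(n) = log2(1172) = 10.1948

10.1948 bits


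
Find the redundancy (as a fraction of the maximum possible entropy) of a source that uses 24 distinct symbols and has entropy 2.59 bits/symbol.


H_max = log2(K) = log2(24) = 4.585 bits/symbol. Redundancy = 1 - H/H_max = 1 - 2.59/4.585 = 1 - 0.5649 = 0.4351

0.4351


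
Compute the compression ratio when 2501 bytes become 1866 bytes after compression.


Ratio = original / compressed = 2501 / 1866 = 1.3403

1.3403


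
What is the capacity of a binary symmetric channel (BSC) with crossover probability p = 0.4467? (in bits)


H(p) = -p*log2(p) - (1-p)*log2(1-p) = -0.4467*log2(0.4467) - 0.5533*log2(0.5533) = 0.519343 + 0.472444 = 0.9918. C = 1 - H(p) = 1 - 0.9918 = 0.0082

0.0082 bits


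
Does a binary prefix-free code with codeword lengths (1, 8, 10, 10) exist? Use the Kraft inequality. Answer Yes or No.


Kraft sum = sum(2^(-l_i)) = 0.5059, need <= 1. Result: satisfied (a binary prefix-free code with these lengths exists)

Yes


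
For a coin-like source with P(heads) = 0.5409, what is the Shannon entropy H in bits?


H = -p*log2(p) - (1-p)*log2(1-p). -0.5409*log2(0.5409) = 0.479544; -0.4591*log2(0.4591) = 0.515624. H = 0.479544 + 0.515624 = 0.9952

0.9952 bits


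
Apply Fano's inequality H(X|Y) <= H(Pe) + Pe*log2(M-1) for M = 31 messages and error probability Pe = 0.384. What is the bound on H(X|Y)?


H(Pe) = -Pe*log2(Pe) - (1-Pe)*log2(1-Pe) = -0.384*log2(0.384) - 0.616*log2(0.616) = 0.530236 + 0.430583 = 0.9608. Pe*log2(M-1) = 0.384*log2(30) = 1.884246. Bound = H(Pe) + Pe*log2(M-1) = 0.530236 + 0.430583 + 1.884246 = 2.8451

2.8451 bits


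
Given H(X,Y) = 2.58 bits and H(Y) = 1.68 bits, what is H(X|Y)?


H(X|Y) = H(X,Y) - H(Y) = 2.58 - 1.68 = 0.9

0.9 bits


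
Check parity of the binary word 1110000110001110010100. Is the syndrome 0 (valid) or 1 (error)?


Syndrome = XOR of all bits = 1 XOR 1 XOR 1 XOR 0 XOR 0 XOR 0 XOR 0 XOR 1 XOR 1 XOR 0 XOR 0 XOR 0 XOR 1 XOR 1 XOR 1 XOR 0 XOR 0 XOR 1 XOR 0 XOR 1 XOR 0 XOR 0 = 0

0


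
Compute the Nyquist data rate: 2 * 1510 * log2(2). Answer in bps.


Rate = 2 * B * log2(M) = 2 * 1510 * 1.0 = 3020.0

3020.0 bps


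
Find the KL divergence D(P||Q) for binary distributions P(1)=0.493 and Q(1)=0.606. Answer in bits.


KL = p*log2(p/q) + (1-p)*log2((1-p)/(1-q)) = 0.493*log2(0.493/0.606) + 0.507*log2(0.507/0.394) = 0.0377

0.0377 bits


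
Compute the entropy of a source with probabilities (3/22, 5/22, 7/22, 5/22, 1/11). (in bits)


H = -sum(p_i * log2(p_i)). Terms: -(3/22)*log2(3/22) = 0.391973; -(5/22)*log2(5/22) = 0.485796; -(7/22)*log2(7/22) = 0.525661; -(5/22)*log2(5/22) = 0.485796; -(1/11)*log2(1/11) = 0.314494. H = 0.391973 + 0.485796 + 0.525661 + 0.485796 + 0.314494 = 2.2037

2.2037 bits


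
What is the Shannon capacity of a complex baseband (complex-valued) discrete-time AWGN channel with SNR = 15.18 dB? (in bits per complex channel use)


SNR_linear = 10^(15.18/10) = 32.961; C = log2(1 + SNR_linear) = log2(1 + 32.961) = 5.0858

5.0858 bits/channel use


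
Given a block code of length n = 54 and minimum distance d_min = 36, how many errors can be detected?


Detection capability = d_min - 1 = 36 - 1 = 35

35 errors


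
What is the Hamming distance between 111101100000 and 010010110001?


Count differing positions: ^ . ^ ^ ^ ^ . ^ . . . ^ = 7 differences

7


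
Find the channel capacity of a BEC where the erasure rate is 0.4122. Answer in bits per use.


C = 1 - epsilon = 1 - 0.4122 = 0.5878

0.5878 bits


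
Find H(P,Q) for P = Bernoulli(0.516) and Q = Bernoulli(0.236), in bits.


H(P,Q) = -p*log2(q) - (1-p)*log2(1-q). -0.516*log2(0.236) = 1.074901; -0.484*log2(0.764) = 0.187964. H(P,Q) = 1.074901 + 0.187964 = 1.2629

1.2629 bits


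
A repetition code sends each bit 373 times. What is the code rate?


Rate = k/n = 1/373

1/373


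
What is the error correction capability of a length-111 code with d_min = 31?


Correction capability = floor((d-1)/2) = floor((31-1)/2) = 15

15 errors


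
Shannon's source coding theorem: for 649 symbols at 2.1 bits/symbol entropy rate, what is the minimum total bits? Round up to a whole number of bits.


Minimum bits >= n * H = 649 * 2.1 = 1362.9, rounded up to a whole number of bits = 1363

1363 bits


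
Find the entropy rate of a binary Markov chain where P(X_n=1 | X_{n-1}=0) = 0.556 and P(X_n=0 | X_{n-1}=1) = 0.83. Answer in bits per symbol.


Stationary distribution: pi_0 = p10/(p01+p10) = 0.5988, pi_1 = 0.4012. Entropy rate H' = pi_0*H(p01) + pi_1*H(p10) = 0.5988*0.9909 + 0.4012*0.6577 = 0.8573

0.8573 bits/symbol


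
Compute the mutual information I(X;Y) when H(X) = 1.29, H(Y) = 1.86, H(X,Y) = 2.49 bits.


I(X;Y) = H(X) + H(Y) - H(X,Y) = 1.29 + 1.86 - 2.49 = 0.66

0.66 bits


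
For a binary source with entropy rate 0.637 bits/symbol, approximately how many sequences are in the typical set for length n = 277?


log2|A_typical| = nH = 277 * 0.637 = 176.449, so |A_typical| ~ 2^176.449 = 1.308e+53

1.308e+53


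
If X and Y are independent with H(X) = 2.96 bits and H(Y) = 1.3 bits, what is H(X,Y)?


For independent variables, H(X,Y) = H(X) + H(Y) = 2.96 + 1.3 = 4.26

4.26 bits


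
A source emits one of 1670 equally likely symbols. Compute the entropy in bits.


H = log2(n) = log2(1670) = 10.7056

10.7056 bits


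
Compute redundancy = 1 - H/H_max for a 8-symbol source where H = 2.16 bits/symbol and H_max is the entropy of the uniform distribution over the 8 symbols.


H_max = log2(K) = log2(8) = 3.0 bits/symbol. Redundancy = 1 - H/H_max = 1 - 2.16/3.0 = 1 - 0.72 = 0.28

0.28


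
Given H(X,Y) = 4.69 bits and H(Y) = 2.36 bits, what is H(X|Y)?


H(X|Y) = H(X,Y) - H(Y) = 4.69 - 2.36 = 2.33

2.33 bits


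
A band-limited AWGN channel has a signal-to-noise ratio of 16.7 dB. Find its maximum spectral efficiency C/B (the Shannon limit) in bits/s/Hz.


SNR_linear = 10^(16.7/10) = 46.7735; C/B = log2(1 + SNR_linear) = log2(1 + 46.7735) = 5.5781

5.5781 bits/s/Hz


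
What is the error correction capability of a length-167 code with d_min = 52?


Correction capability = floor((d-1)/2) = floor((52-1)/2) = 25

25 errors


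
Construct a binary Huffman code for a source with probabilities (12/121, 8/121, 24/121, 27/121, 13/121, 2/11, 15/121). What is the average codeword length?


Huffman construction (repeatedly merge the two least-probable nodes; each merge adds 1 bit to every symbol beneath it): 8/121 + 12/121 = 20/121; 13/121 + 15/121 = 28/121; 20/121 + 2/11 = 42/121; 24/121 + 27/121 = 51/121; 28/121 + 42/121 = 70/121; 51/121 + 70/121 = 1. Resulting codeword lengths (in the order the probabilities were given): (4, 4, 2, 2, 3, 3, 3). L_avg = sum(p_i * l_i) = 12/121*4 + 8/121*4 + 24/121*2 + 27/121*2 + 13/121*3 + 2/11*3 + 15/121*3 = 332/121 = 2.7438

2.7438 bits


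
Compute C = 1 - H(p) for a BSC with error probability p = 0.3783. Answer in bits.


H(p) = -p*log2(p) - (1-p)*log2(1-p) = -0.3783*log2(0.3783) - 0.6217*log2(0.6217) = 0.530527 + 0.426306 = 0.9568. C = 1 - H(p) = 1 - 0.9568 = 0.0432

0.0432 bits


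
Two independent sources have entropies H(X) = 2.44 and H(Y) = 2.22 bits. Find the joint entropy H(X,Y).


For independent variables, H(X,Y) = H(X) + H(Y) = 2.44 + 2.22 = 4.66

4.66 bits


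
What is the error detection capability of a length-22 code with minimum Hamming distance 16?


Detection capability = d_min - 1 = 16 - 1 = 15

15 errors


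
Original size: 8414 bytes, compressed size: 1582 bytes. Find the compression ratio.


Ratio = original / compressed = 8414 / 1582 = 5.3186

5.3186


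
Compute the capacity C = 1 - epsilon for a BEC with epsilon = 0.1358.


C = 1 - epsilon = 1 - 0.1358 = 0.8642

0.8642 bits


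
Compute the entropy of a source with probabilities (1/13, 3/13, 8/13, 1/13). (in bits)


H = -sum(p_i * log2(p_i)). Terms: -(1/13)*log2(1/13) = 0.284649; -(3/13)*log2(3/13) = 0.488187; -(8/13)*log2(8/13) = 0.431040; -(1/13)*log2(1/13) = 0.284649. H = 0.284649 + 0.488187 + 0.431040 + 0.284649 = 1.4885

1.4885 bits


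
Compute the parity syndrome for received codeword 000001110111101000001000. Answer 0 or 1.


Syndrome = XOR of all bits = 0 XOR 0 XOR 0 XOR 0 XOR 0 XOR 1 XOR 1 XOR 1 XOR 0 XOR 1 XOR 1 XOR 1 XOR 1 XOR 0 XOR 1 XOR 0 XOR 0 XOR 0 XOR 0 XOR 0 XOR 1 XOR 0 XOR 0 XOR 0 = 1

1


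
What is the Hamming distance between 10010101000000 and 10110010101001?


Count differing positions: . . ^ . . ^ ^ ^ ^ . ^ . . ^ = 7 differences

7


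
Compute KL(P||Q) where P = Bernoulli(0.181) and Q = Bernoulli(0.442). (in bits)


KL = p*log2(p/q) + (1-p)*log2((1-p)/(1-q)) = 0.181*log2(0.181/0.442) + 0.819*log2(0.819/0.558) = 0.2203

0.2203 bits


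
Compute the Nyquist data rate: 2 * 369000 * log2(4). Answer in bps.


Rate = 2 * B * log2(M) = 2 * 369000 * 2.0 = 1476000.0

1476000.0 bps


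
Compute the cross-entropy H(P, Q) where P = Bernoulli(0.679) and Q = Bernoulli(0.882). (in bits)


H(P,Q) = -p*log2(q) - (1-p)*log2(1-q). -0.679*log2(0.882) = 0.123000; -0.321*log2(0.118) = 0.989688. H(P,Q) = 0.123000 + 0.989688 = 1.1127

1.1127 bits


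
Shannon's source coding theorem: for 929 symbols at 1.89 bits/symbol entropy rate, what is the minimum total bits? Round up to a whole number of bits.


Minimum bits >= n * H = 929 * 1.89 = 1755.81, rounded up to a whole number of bits = 1756

1756 bits


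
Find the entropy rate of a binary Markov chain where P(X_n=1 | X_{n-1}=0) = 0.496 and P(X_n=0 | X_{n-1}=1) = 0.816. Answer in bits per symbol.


Stationary distribution: pi_0 = p10/(p01+p10) = 0.622, pi_1 = 0.378. Entropy rate H' = pi_0*H(p01) + pi_1*H(p10) = 0.622*1.0 + 0.378*0.6887 = 0.8823

0.8823 bits/symbol


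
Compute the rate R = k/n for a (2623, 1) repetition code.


Rate = k/n = 1/2623

1/2623


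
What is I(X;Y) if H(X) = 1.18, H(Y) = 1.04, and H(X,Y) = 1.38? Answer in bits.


I(X;Y) = H(X) + H(Y) - H(X,Y) = 1.18 + 1.04 - 1.38 = 0.84

0.84 bits


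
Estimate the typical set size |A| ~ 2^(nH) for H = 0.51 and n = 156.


log2|A_typical| = nH = 156 * 0.51 = 79.56, so |A_typical| ~ 2^79.56 = 8.911e+23

8.911e+23


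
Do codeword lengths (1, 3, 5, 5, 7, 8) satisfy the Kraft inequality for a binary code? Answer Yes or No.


Kraft sum = sum(2^(-l_i)) = 0.6992, need <= 1. Result: satisfied (a binary prefix-free code with these lengths exists)

Yes


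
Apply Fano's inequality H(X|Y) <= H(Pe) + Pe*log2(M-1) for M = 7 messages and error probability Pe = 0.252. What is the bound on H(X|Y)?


H(Pe) = -Pe*log2(Pe) - (1-Pe)*log2(1-Pe) = -0.252*log2(0.252) - 0.748*log2(0.748) = 0.501103 + 0.313330 = 0.8144. Pe*log2(M-1) = 0.252*log2(6) = 0.651411. Bound = H(Pe) + Pe*log2(M-1) = 0.501103 + 0.313330 + 0.651411 = 1.4658

1.4658 bits


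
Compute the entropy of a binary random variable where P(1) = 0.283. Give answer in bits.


H = -p*log2(p) - (1-p)*log2(1-p). -0.283*log2(0.283) = 0.515379; -0.717*log2(0.717) = 0.344128. H = 0.515379 + 0.344128 = 0.8595

0.8595 bits


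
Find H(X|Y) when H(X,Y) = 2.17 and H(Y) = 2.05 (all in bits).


H(X|Y) = H(X,Y) - H(Y) = 2.17 - 2.05 = 0.12

0.12 bits


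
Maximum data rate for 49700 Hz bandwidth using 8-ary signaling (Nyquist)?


Rate = 2 * B * log2(M) = 2 * 49700 * 3.0 = 298200.0

298200.0 bps


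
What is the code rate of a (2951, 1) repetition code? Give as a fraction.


Rate = k/n = 1/2951

1/2951


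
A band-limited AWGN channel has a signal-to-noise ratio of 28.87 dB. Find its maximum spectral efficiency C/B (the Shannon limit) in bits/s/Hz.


SNR_linear = 10^(28.87/10) = 770.9035; C/B = log2(1 + SNR_linear) = log2(1 + 770.9035) = 9.5923

9.5923 bits/s/Hz


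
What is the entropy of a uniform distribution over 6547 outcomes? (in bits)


H = log2(n) = log2(6547) = 12.6766

12.6766 bits


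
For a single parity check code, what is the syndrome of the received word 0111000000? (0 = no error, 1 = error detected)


Syndrome = XOR of all bits = 0 XOR 1 XOR 1 XOR 1 XOR 0 XOR 0 XOR 0 XOR 0 XOR 0 XOR 0 = 1

1


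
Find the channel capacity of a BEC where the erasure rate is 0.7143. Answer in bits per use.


C = 1 - epsilon = 1 - 0.7143 = 0.2857

0.2857 bits


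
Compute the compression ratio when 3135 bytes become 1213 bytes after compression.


Ratio = original / compressed = 3135 / 1213 = 2.5845

2.5845


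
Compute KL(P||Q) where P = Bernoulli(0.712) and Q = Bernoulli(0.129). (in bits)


KL = p*log2(p/q) + (1-p)*log2((1-p)/(1-q)) = 0.712*log2(0.712/0.129) + 0.288*log2(0.288/0.871) = 1.2949

1.2949 bits


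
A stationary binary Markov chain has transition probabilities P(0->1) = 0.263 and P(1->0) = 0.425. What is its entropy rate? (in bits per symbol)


Stationary distribution: pi_0 = p10/(p01+p10) = 0.6177, pi_1 = 0.3823. Entropy rate H' = pi_0*H(p01) + pi_1*H(p10) = 0.6177*0.8312 + 0.3823*0.9837 = 0.8895

0.8895 bits/symbol


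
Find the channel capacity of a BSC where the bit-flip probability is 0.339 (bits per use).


H(p) = -p*log2(p) - (1-p)*log2(1-p) = -0.339*log2(0.339) - 0.661*log2(0.661) = 0.529058 + 0.394801 = 0.9239. C = 1 - H(p) = 1 - 0.9239 = 0.0761

0.0761 bits


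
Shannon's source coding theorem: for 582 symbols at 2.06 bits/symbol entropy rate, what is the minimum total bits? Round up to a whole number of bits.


Minimum bits >= n * H = 582 * 2.06 = 1198.92, rounded up to a whole number of bits = 1199

1199 bits


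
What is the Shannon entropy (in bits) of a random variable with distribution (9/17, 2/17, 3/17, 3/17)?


H = -sum(p_i * log2(p_i)). Terms: -(9/17)*log2(9/17) = 0.485755; -(2/17)*log2(2/17) = 0.363231; -(3/17)*log2(3/17) = 0.441618; -(3/17)*log2(3/17) = 0.441618. H = 0.485755 + 0.363231 + 0.441618 + 0.441618 = 1.7322

1.7322 bits


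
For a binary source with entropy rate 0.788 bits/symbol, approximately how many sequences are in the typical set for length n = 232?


log2|A_typical| = nH = 232 * 0.788 = 182.816, so |A_typical| ~ 2^182.816 = 1.079e+55

1.079e+55


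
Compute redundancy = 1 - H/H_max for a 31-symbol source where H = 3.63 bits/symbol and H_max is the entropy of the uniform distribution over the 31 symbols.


H_max = log2(K) = log2(31) = 4.9542 bits/symbol. Redundancy = 1 - H/H_max = 1 - 3.63/4.9542 = 1 - 0.7327 = 0.2673

0.2673


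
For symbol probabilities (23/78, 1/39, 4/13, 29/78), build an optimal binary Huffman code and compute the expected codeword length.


Huffman construction (repeatedly merge the two least-probable nodes; each merge adds 1 bit to every symbol beneath it): 1/39 + 23/78 = 25/78; 4/13 + 25/78 = 49/78; 29/78 + 49/78 = 1. Resulting codeword lengths (in the order the probabilities were given): (3, 3, 2, 1). L_avg = sum(p_i * l_i) = 23/78*3 + 1/39*3 + 4/13*2 + 29/78*1 = 76/39 = 1.9487

1.9487 bits


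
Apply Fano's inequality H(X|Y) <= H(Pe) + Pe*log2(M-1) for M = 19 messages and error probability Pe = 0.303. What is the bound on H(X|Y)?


H(Pe) = -Pe*log2(Pe) - (1-Pe)*log2(1-Pe) = -0.303*log2(0.303) - 0.697*log2(0.697) = 0.521951 + 0.362976 = 0.8849. Pe*log2(M-1) = 0.303*log2(18) = 1.263487. Bound = H(Pe) + Pe*log2(M-1) = 0.521951 + 0.362976 + 1.263487 = 2.1484

2.1484 bits


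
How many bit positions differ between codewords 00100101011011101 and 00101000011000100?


Count differing positions: . . . . ^ ^ . ^ . . . . ^ ^ . . ^ = 6 differences

6


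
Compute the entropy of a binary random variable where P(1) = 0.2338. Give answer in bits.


H = -p*log2(p) - (1-p)*log2(1-p). -0.2338*log2(0.2338) = 0.490198; -0.7662*log2(0.7662) = 0.294379. H = 0.490198 + 0.294379 = 0.7846

0.7846 bits


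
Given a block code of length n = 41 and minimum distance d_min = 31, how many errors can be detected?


Detection capability = d_min - 1 = 31 - 1 = 30

30 errors


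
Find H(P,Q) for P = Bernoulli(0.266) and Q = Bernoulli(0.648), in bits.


H(P,Q) = -p*log2(q) - (1-p)*log2(1-q). -0.266*log2(0.648) = 0.166499; -0.734*log2(0.352) = 1.105663. H(P,Q) = 0.166499 + 1.105663 = 1.2722

1.2722 bits


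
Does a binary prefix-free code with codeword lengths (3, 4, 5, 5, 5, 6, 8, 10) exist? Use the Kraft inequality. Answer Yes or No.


Kraft sum = sum(2^(-l_i)) = 0.3018, need <= 1. Result: satisfied (a binary prefix-free code with these lengths exists)

Yes


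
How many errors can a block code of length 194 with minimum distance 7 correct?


Correction capability = floor((d-1)/2) = floor((7-1)/2) = 3

3 errors


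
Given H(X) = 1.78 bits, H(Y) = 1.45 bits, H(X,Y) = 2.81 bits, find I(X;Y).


I(X;Y) = H(X) + H(Y) - H(X,Y) = 1.78 + 1.45 - 2.81 = 0.42

0.42 bits


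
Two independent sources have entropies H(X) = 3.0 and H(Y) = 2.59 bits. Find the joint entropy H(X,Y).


For independent variables, H(X,Y) = H(X) + H(Y) = 3.0 + 2.59 = 5.59

5.59 bits


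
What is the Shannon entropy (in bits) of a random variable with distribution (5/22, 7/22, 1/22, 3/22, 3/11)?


H = -sum(p_i * log2(p_i)). Terms: -(5/22)*log2(5/22) = 0.485796; -(7/22)*log2(7/22) = 0.525661; -(1/22)*log2(1/22) = 0.202701; -(3/22)*log2(3/22) = 0.391973; -(3/11)*log2(3/11) = 0.511219. H = 0.485796 + 0.525661 + 0.202701 + 0.391973 + 0.511219 = 2.1174

2.1174 bits


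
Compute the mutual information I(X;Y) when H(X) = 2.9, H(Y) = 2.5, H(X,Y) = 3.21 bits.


I(X;Y) = H(X) + H(Y) - H(X,Y) = 2.9 + 2.5 - 3.21 = 2.19

2.19 bits


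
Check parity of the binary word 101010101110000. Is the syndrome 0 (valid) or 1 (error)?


Syndrome = XOR of all bits = 1 XOR 0 XOR 1 XOR 0 XOR 1 XOR 0 XOR 1 XOR 0 XOR 1 XOR 1 XOR 1 XOR 0 XOR 0 XOR 0 XOR 0 = 1

1


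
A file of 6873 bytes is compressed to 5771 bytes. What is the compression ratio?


Ratio = original / compressed = 6873 / 5771 = 1.191

1.191


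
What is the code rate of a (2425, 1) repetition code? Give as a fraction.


Rate = k/n = 1/2425

1/2425


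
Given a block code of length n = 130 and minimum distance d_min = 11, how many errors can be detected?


Detection capability = d_min - 1 = 11 - 1 = 10

10 errors


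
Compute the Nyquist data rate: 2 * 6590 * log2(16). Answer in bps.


Rate = 2 * B * log2(M) = 2 * 6590 * 4.0 = 52720.0

52720.0 bps


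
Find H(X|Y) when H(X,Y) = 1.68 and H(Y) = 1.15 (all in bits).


H(X|Y) = H(X,Y) - H(Y) = 1.68 - 1.15 = 0.53

0.53 bits


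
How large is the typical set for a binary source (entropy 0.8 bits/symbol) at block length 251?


log2|A_typical| = nH = 251 * 0.8 = 200.8, so |A_typical| ~ 2^200.8 = 2.798e+60

2.798e+60


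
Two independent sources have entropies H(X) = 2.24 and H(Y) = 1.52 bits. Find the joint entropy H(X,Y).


For independent variables, H(X,Y) = H(X) + H(Y) = 2.24 + 1.52 = 3.76

3.76 bits


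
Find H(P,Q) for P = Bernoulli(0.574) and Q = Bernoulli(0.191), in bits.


H(P,Q) = -p*log2(q) - (1-p)*log2(1-q). -0.574*log2(0.191) = 1.370916; -0.426*log2(0.809) = 0.130266. H(P,Q) = 1.370916 + 0.130266 = 1.5012

1.5012 bits


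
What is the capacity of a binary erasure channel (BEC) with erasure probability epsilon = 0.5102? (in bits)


C = 1 - epsilon = 1 - 0.5102 = 0.4898

0.4898 bits


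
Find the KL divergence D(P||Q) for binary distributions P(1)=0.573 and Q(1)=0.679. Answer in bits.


KL = p*log2(p/q) + (1-p)*log2((1-p)/(1-q)) = 0.573*log2(0.573/0.679) + 0.427*log2(0.427/0.321) = 0.0355

0.0355 bits


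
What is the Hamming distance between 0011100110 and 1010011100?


Count differing positions: ^ . . ^ ^ ^ ^ . ^ . = 6 differences

6


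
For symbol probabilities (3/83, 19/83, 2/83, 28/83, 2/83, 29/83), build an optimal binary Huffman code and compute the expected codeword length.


Huffman construction (repeatedly merge the two least-probable nodes; each merge adds 1 bit to every symbol beneath it): 2/83 + 2/83 = 4/83; 3/83 + 4/83 = 7/83; 7/83 + 19/83 = 26/83; 26/83 + 28/83 = 54/83; 29/83 + 54/83 = 1. Resulting codeword lengths (in the order the probabilities were given): (4, 3, 5, 2, 5, 1). L_avg = sum(p_i * l_i) = 3/83*4 + 19/83*3 + 2/83*5 + 28/83*2 + 2/83*5 + 29/83*1 = 174/83 = 2.0964

2.0964 bits


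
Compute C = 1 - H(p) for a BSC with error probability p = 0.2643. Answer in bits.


H(p) = -p*log2(p) - (1-p)*log2(1-p) = -0.2643*log2(0.2643) - 0.7357*log2(0.7357) = 0.507390 + 0.325776 = 0.8332. C = 1 - H(p) = 1 - 0.8332 = 0.1668

0.1668 bits


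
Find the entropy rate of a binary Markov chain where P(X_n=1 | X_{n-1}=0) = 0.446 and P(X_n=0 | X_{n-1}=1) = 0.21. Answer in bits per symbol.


Stationary distribution: pi_0 = p10/(p01+p10) = 0.3201, pi_1 = 0.6799. Entropy rate H' = pi_0*H(p01) + pi_1*H(p10) = 0.3201*0.9916 + 0.6799*0.7415 = 0.8215

0.8215 bits/symbol


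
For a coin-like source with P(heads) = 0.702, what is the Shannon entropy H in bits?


H = -p*log2(p) - (1-p)*log2(1-p). -0.702*log2(0.702) = 0.358341; -0.298*log2(0.298) = 0.520491. H = 0.358341 + 0.520491 = 0.8788

0.8788 bits


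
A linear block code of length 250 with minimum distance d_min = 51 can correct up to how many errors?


Correction capability = floor((d-1)/2) = floor((51-1)/2) = 25

25 errors


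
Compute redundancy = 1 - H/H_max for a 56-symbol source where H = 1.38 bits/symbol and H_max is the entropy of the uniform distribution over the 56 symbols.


H_max = log2(K) = log2(56) = 5.8074 bits/symbol. Redundancy = 1 - H/H_max = 1 - 1.38/5.8074 = 1 - 0.2376 = 0.7624

0.7624


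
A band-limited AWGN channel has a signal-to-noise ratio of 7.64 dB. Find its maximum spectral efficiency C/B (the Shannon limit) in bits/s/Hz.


SNR_linear = 10^(7.64/10) = 5.8076; C/B = log2(1 + SNR_linear) = log2(1 + 5.8076) = 2.7672

2.7672 bits/s/Hz


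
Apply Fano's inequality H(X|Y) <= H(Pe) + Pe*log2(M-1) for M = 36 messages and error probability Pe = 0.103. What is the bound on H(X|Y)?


H(Pe) = -Pe*log2(Pe) - (1-Pe)*log2(1-Pe) = -0.103*log2(0.103) - 0.897*log2(0.897) = 0.337766 + 0.140668 = 0.4784. Pe*log2(M-1) = 0.103*log2(35) = 0.528316. Bound = H(Pe) + Pe*log2(M-1) = 0.337766 + 0.140668 + 0.528316 = 1.0068

1.0068 bits


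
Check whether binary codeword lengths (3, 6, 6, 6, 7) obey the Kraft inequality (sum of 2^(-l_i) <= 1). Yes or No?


Kraft sum = sum(2^(-l_i)) = 0.1797, need <= 1. Result: satisfied (a binary prefix-free code with these lengths exists)

Yes


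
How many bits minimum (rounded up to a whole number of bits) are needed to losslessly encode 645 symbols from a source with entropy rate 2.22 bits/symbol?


Minimum bits >= n * H = 645 * 2.22 = 1431.9, rounded up to a whole number of bits = 1432

1432 bits


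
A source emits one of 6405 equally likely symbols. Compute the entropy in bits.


H = log2(n) = log2(6405) = 12.645

12.645 bits


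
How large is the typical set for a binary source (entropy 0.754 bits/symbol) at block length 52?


log2|A_typical| = nH = 52 * 0.754 = 39.208, so |A_typical| ~ 2^39.208 = 6.350e+11

6.350e+11


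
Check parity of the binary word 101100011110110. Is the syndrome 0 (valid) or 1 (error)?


Syndrome = XOR of all bits = 1 XOR 0 XOR 1 XOR 1 XOR 0 XOR 0 XOR 0 XOR 1 XOR 1 XOR 1 XOR 1 XOR 0 XOR 1 XOR 1 XOR 0 = 1

1


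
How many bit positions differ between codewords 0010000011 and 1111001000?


Count differing positions: ^ ^ . ^ . . ^ . ^ ^ = 6 differences

6


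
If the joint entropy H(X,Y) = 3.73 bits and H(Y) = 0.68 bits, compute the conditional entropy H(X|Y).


H(X|Y) = H(X,Y) - H(Y) = 3.73 - 0.68 = 3.05

3.05 bits


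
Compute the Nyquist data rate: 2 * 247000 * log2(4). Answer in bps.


Rate = 2 * B * log2(M) = 2 * 247000 * 2.0 = 988000.0

988000.0 bps


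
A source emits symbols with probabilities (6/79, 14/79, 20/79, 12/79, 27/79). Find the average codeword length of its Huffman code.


Huffman construction (repeatedly merge the two least-probable nodes; each merge adds 1 bit to every symbol beneath it): 6/79 + 12/79 = 18/79; 14/79 + 18/79 = 32/79; 20/79 + 27/79 = 47/79; 32/79 + 47/79 = 1. Resulting codeword lengths (in the order the probabilities were given): (3, 2, 2, 3, 2). L_avg = sum(p_i * l_i) = 6/79*3 + 14/79*2 + 20/79*2 + 12/79*3 + 27/79*2 = 176/79 = 2.2278

2.2278 bits


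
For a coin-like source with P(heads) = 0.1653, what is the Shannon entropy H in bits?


H = -p*log2(p) - (1-p)*log2(1-p). -0.1653*log2(0.1653) = 0.429258; -0.8347*log2(0.8347) = 0.217582. H = 0.429258 + 0.217582 = 0.6468

0.6468 bits


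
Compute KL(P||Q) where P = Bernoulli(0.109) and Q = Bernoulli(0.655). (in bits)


KL = p*log2(p/q) + (1-p)*log2((1-p)/(1-q)) = 0.109*log2(0.109/0.655) + 0.891*log2(0.891/0.345) = 0.9376

0.9376 bits


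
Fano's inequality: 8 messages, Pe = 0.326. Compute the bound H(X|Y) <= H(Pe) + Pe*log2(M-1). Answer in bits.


H(Pe) = -Pe*log2(Pe) - (1-Pe)*log2(1-Pe) = -0.326*log2(0.326) - 0.674*log2(0.674) = 0.527160 + 0.383627 = 0.9108. Pe*log2(M-1) = 0.326*log2(7) = 0.915198. Bound = H(Pe) + Pe*log2(M-1) = 0.527160 + 0.383627 + 0.915198 = 1.826

1.826 bits


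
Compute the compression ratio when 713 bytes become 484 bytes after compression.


Ratio = original / compressed = 713 / 484 = 1.4731

1.4731


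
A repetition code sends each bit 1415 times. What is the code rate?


Rate = k/n = 1/1415

1/1415


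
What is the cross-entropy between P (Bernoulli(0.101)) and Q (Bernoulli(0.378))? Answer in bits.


H(P,Q) = -p*log2(q) - (1-p)*log2(1-q). -0.101*log2(0.378) = 0.141758; -0.899*log2(0.622) = 0.615827. H(P,Q) = 0.141758 + 0.615827 = 0.7576

0.7576 bits


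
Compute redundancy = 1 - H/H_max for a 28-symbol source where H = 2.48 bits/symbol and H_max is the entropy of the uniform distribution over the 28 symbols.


H_max = log2(K) = log2(28) = 4.8074 bits/symbol. Redundancy = 1 - H/H_max = 1 - 2.48/4.8074 = 1 - 0.5159 = 0.4841

0.4841


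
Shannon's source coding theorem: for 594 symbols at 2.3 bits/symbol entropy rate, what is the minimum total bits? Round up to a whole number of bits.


Minimum bits >= n * H = 594 * 2.3 = 1366.2, rounded up to a whole number of bits = 1367

1367 bits


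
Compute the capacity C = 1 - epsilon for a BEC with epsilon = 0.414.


C = 1 - epsilon = 1 - 0.414 = 0.586

0.586 bits


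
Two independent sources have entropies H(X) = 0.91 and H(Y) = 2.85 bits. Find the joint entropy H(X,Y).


For independent variables, H(X,Y) = H(X) + H(Y) = 0.91 + 2.85 = 3.76

3.76 bits


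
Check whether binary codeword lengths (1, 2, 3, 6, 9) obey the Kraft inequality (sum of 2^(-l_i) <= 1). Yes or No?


Kraft sum = sum(2^(-l_i)) = 0.8926, need <= 1. Result: satisfied (a binary prefix-free code with these lengths exists)

Yes


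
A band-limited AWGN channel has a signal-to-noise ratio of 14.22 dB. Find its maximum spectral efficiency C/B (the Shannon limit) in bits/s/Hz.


SNR_linear = 10^(14.22/10) = 26.4241; C/B = log2(1 + SNR_linear) = log2(1 + 26.4241) = 4.7774

4.7774 bits/s/Hz


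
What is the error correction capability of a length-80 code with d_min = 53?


Correction capability = floor((d-1)/2) = floor((53-1)/2) = 26

26 errors


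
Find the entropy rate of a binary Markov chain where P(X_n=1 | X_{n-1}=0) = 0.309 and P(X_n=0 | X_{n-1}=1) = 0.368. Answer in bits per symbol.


Stationary distribution: pi_0 = p10/(p01+p10) = 0.5436, pi_1 = 0.4564. Entropy rate H' = pi_0*H(p01) + pi_1*H(p10) = 0.5436*0.892 + 0.4564*0.9491 = 0.9181

0.9181 bits/symbol


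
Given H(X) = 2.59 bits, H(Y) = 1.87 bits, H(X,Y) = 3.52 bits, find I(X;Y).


I(X;Y) = H(X) + H(Y) - H(X,Y) = 2.59 + 1.87 - 3.52 = 0.94

0.94 bits


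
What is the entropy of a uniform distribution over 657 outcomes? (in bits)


H = log2(n) = log2(657) = 9.3597

9.3597 bits


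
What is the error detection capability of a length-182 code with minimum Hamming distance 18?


Detection capability = d_min - 1 = 18 - 1 = 17

17 errors


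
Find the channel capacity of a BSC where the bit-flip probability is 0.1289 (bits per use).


H(p) = -p*log2(p) - (1-p)*log2(1-p) = -0.1289*log2(0.1289) - 0.8711*log2(0.8711) = 0.380987 + 0.173427 = 0.5544. C = 1 - H(p) = 1 - 0.5544 = 0.4456

0.4456 bits


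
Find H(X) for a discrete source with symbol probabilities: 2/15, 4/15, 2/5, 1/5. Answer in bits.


H = -sum(p_i * log2(p_i)). Terms: -(2/15)*log2(2/15) = 0.387585; -(4/15)*log2(4/15) = 0.508504; -(2/5)*log2(2/5) = 0.528771; -(1/5)*log2(1/5) = 0.464386. H = 0.387585 + 0.508504 + 0.528771 + 0.464386 = 1.8892

1.8892 bits


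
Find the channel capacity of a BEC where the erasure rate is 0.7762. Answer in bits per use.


C = 1 - epsilon = 1 - 0.7762 = 0.2238

0.2238 bits


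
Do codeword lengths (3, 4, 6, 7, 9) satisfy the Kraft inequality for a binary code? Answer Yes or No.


Kraft sum = sum(2^(-l_i)) = 0.2129, need <= 1. Result: satisfied (a binary prefix-free code with these lengths exists)

Yes


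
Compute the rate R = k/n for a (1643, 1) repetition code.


Rate = k/n = 1/1643

1/1643


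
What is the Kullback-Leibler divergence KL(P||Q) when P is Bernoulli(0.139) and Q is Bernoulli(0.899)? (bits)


KL = p*log2(p/q) + (1-p)*log2((1-p)/(1-q)) = 0.139*log2(0.139/0.899) + 0.861*log2(0.861/0.101) = 2.2876

2.2876 bits


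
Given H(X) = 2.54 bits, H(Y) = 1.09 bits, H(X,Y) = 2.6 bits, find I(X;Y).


I(X;Y) = H(X) + H(Y) - H(X,Y) = 2.54 + 1.09 - 2.6 = 1.03

1.03 bits


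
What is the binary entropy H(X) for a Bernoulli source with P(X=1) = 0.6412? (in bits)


H = -p*log2(p) - (1-p)*log2(1-p). -0.6412*log2(0.6412) = 0.411108; -0.3588*log2(0.3588) = 0.530575. H = 0.411108 + 0.530575 = 0.9417

0.9417 bits


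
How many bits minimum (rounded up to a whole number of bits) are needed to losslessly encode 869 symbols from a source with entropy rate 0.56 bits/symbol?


Minimum bits >= n * H = 869 * 0.56 = 486.64, rounded up to a whole number of bits = 487

487 bits


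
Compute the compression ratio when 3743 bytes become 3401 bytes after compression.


Ratio = original / compressed = 3743 / 3401 = 1.1006

1.1006


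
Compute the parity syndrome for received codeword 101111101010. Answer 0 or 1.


Syndrome = XOR of all bits = 1 XOR 0 XOR 1 XOR 1 XOR 1 XOR 1 XOR 1 XOR 0 XOR 1 XOR 0 XOR 1 XOR 0 = 0

0


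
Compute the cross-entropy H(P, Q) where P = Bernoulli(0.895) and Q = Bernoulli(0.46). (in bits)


H(P,Q) = -p*log2(q) - (1-p)*log2(1-q). -0.895*log2(0.46) = 1.002663; -0.105*log2(0.54) = 0.093342. H(P,Q) = 1.002663 + 0.093342 = 1.096

1.096 bits


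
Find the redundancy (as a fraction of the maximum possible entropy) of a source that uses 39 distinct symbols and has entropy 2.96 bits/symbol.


H_max = log2(K) = log2(39) = 5.2854 bits/symbol. Redundancy = 1 - H/H_max = 1 - 2.96/5.2854 = 1 - 0.56 = 0.44

0.44


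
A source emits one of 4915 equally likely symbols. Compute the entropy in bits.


H = log2(n) = log2(4915) = 12.263

12.263 bits


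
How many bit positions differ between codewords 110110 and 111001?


Count differing positions: . . ^ ^ ^ ^ = 4 differences

4


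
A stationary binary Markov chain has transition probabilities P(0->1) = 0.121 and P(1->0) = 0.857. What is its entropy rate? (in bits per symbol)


Stationary distribution: pi_0 = p10/(p01+p10) = 0.8763, pi_1 = 0.1237. Entropy rate H' = pi_0*H(p01) + pi_1*H(p10) = 0.8763*0.5322 + 0.1237*0.592 = 0.5396

0.5396 bits/symbol
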